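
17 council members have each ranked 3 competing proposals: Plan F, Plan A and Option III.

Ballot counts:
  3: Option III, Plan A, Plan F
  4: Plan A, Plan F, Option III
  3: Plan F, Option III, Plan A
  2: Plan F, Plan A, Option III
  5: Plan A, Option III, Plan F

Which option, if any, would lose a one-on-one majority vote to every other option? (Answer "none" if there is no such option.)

Head-to-head results (17 council members):
Plan F vs Plan A: Plan F preferred on 3+2 = 5 ballots; Plan A wins 12–5.
Plan F vs Option III: Plan F wins 9–8.
Plan A–Option III: Plan A 11–6.
Only Option III has no wins; Option III is the Condorcet loser.

Option III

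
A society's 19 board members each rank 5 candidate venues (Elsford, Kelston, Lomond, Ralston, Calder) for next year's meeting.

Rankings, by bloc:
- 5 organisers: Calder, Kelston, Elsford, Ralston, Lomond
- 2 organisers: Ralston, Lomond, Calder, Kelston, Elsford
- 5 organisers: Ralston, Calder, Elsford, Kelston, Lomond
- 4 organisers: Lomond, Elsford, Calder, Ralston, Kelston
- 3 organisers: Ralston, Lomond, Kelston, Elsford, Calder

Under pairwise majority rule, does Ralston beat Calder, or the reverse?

Ballots ranking Ralston above Calder: 2 + 5 + 3 = 10.
Ballots ranking Calder above Ralston: 19 − 10 = 9.
Ralston wins the head-to-head 10–9.

Ralston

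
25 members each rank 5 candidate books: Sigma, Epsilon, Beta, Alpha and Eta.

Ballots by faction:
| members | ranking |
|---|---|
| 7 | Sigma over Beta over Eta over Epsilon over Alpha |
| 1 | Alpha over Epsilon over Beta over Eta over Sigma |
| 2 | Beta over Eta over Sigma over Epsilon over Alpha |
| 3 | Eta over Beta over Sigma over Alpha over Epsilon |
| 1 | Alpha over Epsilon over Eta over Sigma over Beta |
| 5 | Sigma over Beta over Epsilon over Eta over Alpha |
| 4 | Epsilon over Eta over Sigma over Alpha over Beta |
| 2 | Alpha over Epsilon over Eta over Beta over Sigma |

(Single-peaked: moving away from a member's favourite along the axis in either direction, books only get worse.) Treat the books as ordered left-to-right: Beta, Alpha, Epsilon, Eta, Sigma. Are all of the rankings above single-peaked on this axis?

Axis positions: Beta=1, Alpha=2, Epsilon=3, Eta=4, Sigma=5.
Faction 1: ranking walks positions 5-1-4-3-2; Beta is ranked above Eta even though Eta lies between Beta and the peak Sigma on the axis — preferences dip and rise again. Not single-peaked.
Faction 2 (peak Alpha at position 2): ranking walks positions 2-3-1-4-5, expanding outward from the peak — single-peaked.
Faction 3: ranking walks positions 1-4-5-3-2; Eta is ranked above Alpha even though Alpha lies between Eta and the peak Beta on the axis — preferences dip and rise again. Not single-peaked.
Faction 4: ranking walks positions 4-1-5-2-3; Beta is ranked above Epsilon even though Epsilon lies between Beta and the peak Eta on the axis — preferences dip and rise again. Not single-peaked.
Faction 5 (peak Alpha at position 2): ranking walks positions 2-3-4-5-1, expanding outward from the peak — single-peaked.
Faction 6: ranking walks positions 5-1-3-4-2; Beta is ranked above Eta even though Eta lies between Beta and the peak Sigma on the axis — preferences dip and rise again. Not single-peaked.
Faction 7 (peak Epsilon at position 3): ranking walks positions 3-4-5-2-1, expanding outward from the peak — single-peaked.
Faction 8 (peak Alpha at position 2): ranking walks positions 2-3-4-1-5, expanding outward from the peak — single-peaked.
Faction 1 violates single-peakedness, so the profile is not single-peaked on this axis.

no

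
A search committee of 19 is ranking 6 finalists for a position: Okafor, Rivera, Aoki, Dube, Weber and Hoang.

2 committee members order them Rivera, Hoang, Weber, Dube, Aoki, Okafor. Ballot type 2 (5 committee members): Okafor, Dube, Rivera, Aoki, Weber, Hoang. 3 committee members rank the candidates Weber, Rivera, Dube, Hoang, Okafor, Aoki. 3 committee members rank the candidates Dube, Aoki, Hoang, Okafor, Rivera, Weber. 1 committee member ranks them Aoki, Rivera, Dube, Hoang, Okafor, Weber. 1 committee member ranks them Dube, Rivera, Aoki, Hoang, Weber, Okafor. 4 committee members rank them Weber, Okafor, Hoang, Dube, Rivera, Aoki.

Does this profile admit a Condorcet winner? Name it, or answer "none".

Head-to-head results (19 committee members):
Okafor vs Rivera: Okafor preferred on 5+3+4 = 12 ballots; Okafor wins 12–7.
Okafor vs Aoki: Okafor preferred on 5+3+4 = 12 ballots; Okafor wins 12–7.
Okafor vs Dube: Okafor preferred on 5+4 = 9 ballots; Dube wins 10–9.
Okafor vs Weber: 9 to 10, Weber.
Okafor vs Hoang: 5+4 = 9 for Okafor, 10 for Hoang — Hoang by 10–9.
Rivera vs Aoki: 2+5+3+1+4 = 15 for Rivera, 4 for Aoki — Rivera by 15–4.
Rivera vs Dube: 2+3+1 = 6 for Rivera, 13 for Dube — Dube by 13–6.
Rivera vs Weber: 12 to 7, Rivera.
Rivera vs Hoang: Rivera is ranked higher on 2+5+3+1+1 = 12 ballots, Hoang on 7. Rivera wins 12–7.
Aoki vs Dube: Aoki is ranked higher on 1 ballot, Dube on 18. Dube wins 18–1.
Aoki vs Weber: Aoki is ranked higher on 5+3+1+1 = 10 ballots, Weber on 9. Aoki wins 10–9.
Aoki vs Hoang: Aoki preferred on 5+3+1+1 = 10 ballots; Aoki wins 10–9.
Dube vs Weber: 5+3+1+1 = 10 for Dube, 9 for Weber — Dube by 10–9.
Dube vs Hoang: 13 to 6, Dube.
Weber vs Hoang: 12 to 7, Weber.
Dube defeats every rival head-to-head and is the Condorcet winner.

Dube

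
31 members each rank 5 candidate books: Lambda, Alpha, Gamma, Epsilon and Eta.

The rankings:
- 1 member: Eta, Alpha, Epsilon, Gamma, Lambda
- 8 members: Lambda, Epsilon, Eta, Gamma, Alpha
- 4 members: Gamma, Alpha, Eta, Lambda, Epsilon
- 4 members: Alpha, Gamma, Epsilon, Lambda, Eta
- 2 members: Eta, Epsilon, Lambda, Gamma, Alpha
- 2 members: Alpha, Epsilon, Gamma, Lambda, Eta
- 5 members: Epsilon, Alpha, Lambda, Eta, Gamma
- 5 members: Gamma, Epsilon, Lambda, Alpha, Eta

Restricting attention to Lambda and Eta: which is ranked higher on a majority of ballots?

Ballots ranking Lambda above Eta: 8 + 4 + 2 + 5 + 5 = 24.
Ballots ranking Eta above Lambda: 31 − 24 = 7.
Lambda wins the head-to-head 24–7.

Lambda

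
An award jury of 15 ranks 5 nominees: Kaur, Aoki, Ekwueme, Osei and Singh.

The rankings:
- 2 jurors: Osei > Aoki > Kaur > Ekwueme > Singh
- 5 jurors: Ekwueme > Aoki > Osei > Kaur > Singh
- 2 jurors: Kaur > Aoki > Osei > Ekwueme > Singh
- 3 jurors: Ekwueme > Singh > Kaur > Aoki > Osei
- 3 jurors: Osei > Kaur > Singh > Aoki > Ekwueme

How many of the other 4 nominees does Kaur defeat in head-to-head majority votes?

Kaur against each rival (15 jurors):
Kaur vs Aoki: Kaur, 8–7.
Kaur vs Ekwueme: 7 to 8, Ekwueme.
Kaur–Osei: Osei 10–5.
Kaur vs Singh: Kaur wins 12–3.
Kaur beats Aoki, Singh; loses to Ekwueme, Osei — 2 pairwise wins.

2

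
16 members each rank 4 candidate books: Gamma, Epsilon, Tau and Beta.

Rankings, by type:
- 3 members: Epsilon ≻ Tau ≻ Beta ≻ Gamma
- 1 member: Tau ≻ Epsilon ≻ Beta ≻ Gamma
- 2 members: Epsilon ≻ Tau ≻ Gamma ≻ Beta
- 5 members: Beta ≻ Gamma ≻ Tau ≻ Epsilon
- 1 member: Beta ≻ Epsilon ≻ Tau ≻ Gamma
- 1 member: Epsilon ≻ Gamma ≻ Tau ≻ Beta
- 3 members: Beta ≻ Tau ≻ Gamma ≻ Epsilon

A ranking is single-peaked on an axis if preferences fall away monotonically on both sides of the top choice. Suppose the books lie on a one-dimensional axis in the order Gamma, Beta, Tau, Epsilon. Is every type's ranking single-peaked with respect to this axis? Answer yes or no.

no

Axis positions: Gamma=1, Beta=2, Tau=3, Epsilon=4.
Type 1 (peak Epsilon at position 4): ranking walks positions 4-3-2-1, expanding outward from the peak — single-peaked.
Type 2 (peak Tau at position 3): ranking walks positions 3-4-2-1, expanding outward from the peak — single-peaked.
Type 3: ranking walks positions 4-3-1-2; Gamma is ranked above Beta even though Beta lies between Gamma and the peak Epsilon on the axis — preferences dip and rise again. Not single-peaked.
Type 4 (peak Beta at position 2): ranking walks positions 2-1-3-4, expanding outward from the peak — single-peaked.
Type 5: ranking walks positions 2-4-3-1; Epsilon is ranked above Tau even though Tau lies between Epsilon and the peak Beta on the axis — preferences dip and rise again. Not single-peaked.
Type 6: ranking walks positions 4-1-3-2; Gamma is ranked above Tau even though Tau lies between Gamma and the peak Epsilon on the axis — preferences dip and rise again. Not single-peaked.
Type 7 (peak Beta at position 2): ranking walks positions 2-3-1-4, expanding outward from the peak — single-peaked.
Type 3 violates single-peakedness, so the profile is not single-peaked on this axis.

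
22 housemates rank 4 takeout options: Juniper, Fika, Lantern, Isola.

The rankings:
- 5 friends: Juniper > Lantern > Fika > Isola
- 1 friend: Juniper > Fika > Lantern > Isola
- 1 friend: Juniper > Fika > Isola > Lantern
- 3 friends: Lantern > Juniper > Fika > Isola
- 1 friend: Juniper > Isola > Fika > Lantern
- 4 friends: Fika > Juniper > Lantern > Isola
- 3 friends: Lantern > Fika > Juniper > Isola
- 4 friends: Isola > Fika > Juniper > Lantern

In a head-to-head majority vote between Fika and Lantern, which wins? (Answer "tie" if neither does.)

tie

Ballots ranking Fika above Lantern: 1 + 1 + 1 + 4 + 4 = 11.
Ballots ranking Lantern above Fika: 22 − 11 = 11.
11–11: the pair ties.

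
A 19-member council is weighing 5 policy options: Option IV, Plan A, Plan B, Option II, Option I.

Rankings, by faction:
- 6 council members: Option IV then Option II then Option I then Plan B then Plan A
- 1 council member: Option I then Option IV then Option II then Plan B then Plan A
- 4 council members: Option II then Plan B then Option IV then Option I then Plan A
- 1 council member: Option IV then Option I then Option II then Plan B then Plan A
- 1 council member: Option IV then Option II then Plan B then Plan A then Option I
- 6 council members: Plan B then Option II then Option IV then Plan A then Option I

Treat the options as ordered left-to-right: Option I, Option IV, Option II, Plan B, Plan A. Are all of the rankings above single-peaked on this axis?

yes

Axis positions: Option I=1, Option IV=2, Option II=3, Plan B=4, Plan A=5.
Faction 1 (peak Option IV at position 2): ranking walks positions 2-3-1-4-5, expanding outward from the peak — single-peaked.
Faction 2 (peak Option I at position 1): ranking walks positions 1-2-3-4-5, expanding outward from the peak — single-peaked.
Faction 3 (peak Option II at position 3): ranking walks positions 3-4-2-1-5, expanding outward from the peak — single-peaked.
Faction 4 (peak Option IV at position 2): ranking walks positions 2-1-3-4-5, expanding outward from the peak — single-peaked.
Faction 5 (peak Option IV at position 2): ranking walks positions 2-3-4-5-1, expanding outward from the peak — single-peaked.
Faction 6 (peak Plan B at position 4): ranking walks positions 4-3-2-5-1, expanding outward from the peak — single-peaked.
Every ranking is single-peaked on this axis.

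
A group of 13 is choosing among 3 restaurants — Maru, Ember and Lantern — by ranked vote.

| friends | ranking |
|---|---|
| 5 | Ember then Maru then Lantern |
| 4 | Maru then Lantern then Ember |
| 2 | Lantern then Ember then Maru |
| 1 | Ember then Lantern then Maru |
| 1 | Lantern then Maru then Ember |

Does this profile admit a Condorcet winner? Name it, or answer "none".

none

Head-to-head results (13 friends):
Maru vs Ember: 5 to 8, Ember.
Maru vs Lantern: Maru preferred on 5+4 = 9 ballots; Maru wins 9–4.
Ember vs Lantern: Ember preferred on 5+1 = 6 ballots; Lantern wins 7–6.
Every restaurant loses at least once (Maru loses to Ember; Ember loses to Lantern; Lantern loses to Maru). The majority relation contains the cycle Maru > Lantern > Ember > Maru, so there is no Condorcet winner.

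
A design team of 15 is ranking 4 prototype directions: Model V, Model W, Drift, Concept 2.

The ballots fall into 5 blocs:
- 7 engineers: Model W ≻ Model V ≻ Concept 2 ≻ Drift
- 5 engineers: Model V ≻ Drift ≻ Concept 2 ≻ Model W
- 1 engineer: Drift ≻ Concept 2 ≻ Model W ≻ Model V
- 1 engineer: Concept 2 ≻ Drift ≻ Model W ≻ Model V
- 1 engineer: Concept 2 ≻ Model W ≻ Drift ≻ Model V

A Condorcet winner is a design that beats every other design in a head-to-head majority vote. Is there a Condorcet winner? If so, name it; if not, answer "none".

Pairwise majorities:
Model V–Model W: Model W 10–5.
Model V vs Drift: Model V is ranked higher on 7+5 = 12 ballots, Drift on 3. Model V wins 12–3.
Model V vs Concept 2: Model V is ranked higher on 7+5 = 12 ballots, Concept 2 on 3. Model V wins 12–3.
Model W vs Drift: Model W is ranked higher on 7+1 = 8 ballots, Drift on 7. Model W wins 8–7.
Model W vs Concept 2: 7 for Model W, 8 for Concept 2 — Concept 2 by 8–7.
Drift vs Concept 2: Concept 2 wins 9–6.
Every design loses at least once (Model V loses to Model W; Model W loses to Concept 2; Drift loses to Model V; Concept 2 loses to Model V). The majority relation contains the cycle Model V beats Concept 2 beats Model W beats Model V, so there is no Condorcet winner.

none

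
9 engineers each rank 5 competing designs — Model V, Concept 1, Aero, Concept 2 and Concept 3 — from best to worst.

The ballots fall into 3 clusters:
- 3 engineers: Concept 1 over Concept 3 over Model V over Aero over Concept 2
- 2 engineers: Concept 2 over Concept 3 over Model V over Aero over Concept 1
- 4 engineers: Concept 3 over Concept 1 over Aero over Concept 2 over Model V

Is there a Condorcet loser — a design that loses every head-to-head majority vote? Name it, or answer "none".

Pairwise majorities:
Model V vs Concept 1: 2 to 7, Concept 1.
Model V vs Aero: 3+2 = 5 for Model V, 4 for Aero — Model V by 5–4.
Model V–Concept 2: Concept 2 6–3.
Model V vs Concept 3: Model V preferred on 0 ballots; Concept 3 wins 9–0.
Concept 1 vs Aero: Concept 1, 7–2.
Concept 1 vs Concept 2: 3+4 = 7 for Concept 1, 2 for Concept 2 — Concept 1 by 7–2.
Concept 1 vs Concept 3: Concept 3 wins 6–3.
Aero vs Concept 2: 7 to 2, Aero.
Aero–Concept 3: Concept 3 9–0.
Concept 2 vs Concept 3: Concept 3, 7–2.
Each design has at least one pairwise win (Model V beats Aero; Concept 1 beats Model V; Aero beats Concept 2; Concept 2 beats Model V; Concept 3 beats Model V) — no Condorcet loser.

none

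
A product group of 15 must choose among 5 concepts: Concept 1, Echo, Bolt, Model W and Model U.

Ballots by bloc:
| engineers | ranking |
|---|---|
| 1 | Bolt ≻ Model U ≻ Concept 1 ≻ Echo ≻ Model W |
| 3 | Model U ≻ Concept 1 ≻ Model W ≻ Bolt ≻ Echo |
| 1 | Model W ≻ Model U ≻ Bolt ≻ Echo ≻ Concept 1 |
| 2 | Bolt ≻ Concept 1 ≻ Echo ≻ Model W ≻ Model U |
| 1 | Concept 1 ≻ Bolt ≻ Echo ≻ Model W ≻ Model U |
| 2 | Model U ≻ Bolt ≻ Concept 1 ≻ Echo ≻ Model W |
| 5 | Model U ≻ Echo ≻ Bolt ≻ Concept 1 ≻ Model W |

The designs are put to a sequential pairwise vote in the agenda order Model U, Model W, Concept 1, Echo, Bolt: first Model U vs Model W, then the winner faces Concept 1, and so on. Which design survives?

Model U

Round 1: Model U vs Model W — 11–4, Model U advances.
Round 2: Model U vs Concept 1 — 12–3, Model U advances.
Round 3: Model U vs Echo — 12–3, Model U advances.
Round 4: Model U vs Bolt — 11–4, Model U advances.
The agenda winner is Model U.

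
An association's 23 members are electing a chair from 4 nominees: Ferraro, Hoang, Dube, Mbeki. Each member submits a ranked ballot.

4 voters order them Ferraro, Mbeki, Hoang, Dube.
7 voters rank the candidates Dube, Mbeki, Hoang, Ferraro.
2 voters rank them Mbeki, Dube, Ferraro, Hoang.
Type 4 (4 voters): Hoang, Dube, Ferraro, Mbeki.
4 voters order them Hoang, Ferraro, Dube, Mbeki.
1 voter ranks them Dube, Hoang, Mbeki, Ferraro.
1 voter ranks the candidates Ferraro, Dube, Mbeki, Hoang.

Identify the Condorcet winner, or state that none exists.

Pairwise majorities:
Ferraro–Hoang: Hoang 16–7.
Ferraro vs Dube: Dube wins 14–9.
Ferraro–Mbeki: Ferraro 13–10.
Hoang vs Dube: Hoang wins 12–11.
Hoang vs Mbeki: Mbeki, 14–9.
Dube–Mbeki: Dube 17–6.
No candidate is unbeaten: Ferraro loses to Hoang; Hoang loses to Mbeki; Dube loses to Hoang; Mbeki loses to Ferraro. In particular Ferraro → Mbeki → Hoang → Ferraro is a majority cycle — no Condorcet winner exists.

none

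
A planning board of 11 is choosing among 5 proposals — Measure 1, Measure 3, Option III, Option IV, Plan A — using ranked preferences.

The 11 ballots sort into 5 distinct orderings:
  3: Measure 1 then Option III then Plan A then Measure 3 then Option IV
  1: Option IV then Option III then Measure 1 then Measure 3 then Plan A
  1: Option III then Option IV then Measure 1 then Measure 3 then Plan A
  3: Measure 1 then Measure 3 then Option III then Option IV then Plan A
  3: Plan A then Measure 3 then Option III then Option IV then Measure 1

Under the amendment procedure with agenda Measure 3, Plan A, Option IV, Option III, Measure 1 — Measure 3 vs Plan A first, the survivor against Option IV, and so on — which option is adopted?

Measure 1

Round 1: Measure 3 vs Plan A — 5–6, Plan A advances.
Round 2: Plan A vs Option IV — 6–5, Plan A advances.
Round 3: Plan A vs Option III — 3–8, Option III advances.
Round 4: Option III vs Measure 1 — 5–6, Measure 1 advances.
Measure 1 survives the agenda.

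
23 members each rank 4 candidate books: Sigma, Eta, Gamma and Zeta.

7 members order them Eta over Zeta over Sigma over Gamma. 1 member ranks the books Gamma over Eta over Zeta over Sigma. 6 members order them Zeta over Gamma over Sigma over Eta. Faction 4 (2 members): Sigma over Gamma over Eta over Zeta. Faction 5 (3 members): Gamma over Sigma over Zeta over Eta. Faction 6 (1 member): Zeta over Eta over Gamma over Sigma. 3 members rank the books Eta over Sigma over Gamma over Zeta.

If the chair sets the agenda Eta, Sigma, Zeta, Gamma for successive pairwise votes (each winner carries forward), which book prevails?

Gamma

Round 1: Eta vs Sigma — 12–11, Eta advances.
Round 2: Eta vs Zeta — 13–10, Eta advances.
Round 3: Eta vs Gamma — 11–12, Gamma advances.
Gamma survives the agenda.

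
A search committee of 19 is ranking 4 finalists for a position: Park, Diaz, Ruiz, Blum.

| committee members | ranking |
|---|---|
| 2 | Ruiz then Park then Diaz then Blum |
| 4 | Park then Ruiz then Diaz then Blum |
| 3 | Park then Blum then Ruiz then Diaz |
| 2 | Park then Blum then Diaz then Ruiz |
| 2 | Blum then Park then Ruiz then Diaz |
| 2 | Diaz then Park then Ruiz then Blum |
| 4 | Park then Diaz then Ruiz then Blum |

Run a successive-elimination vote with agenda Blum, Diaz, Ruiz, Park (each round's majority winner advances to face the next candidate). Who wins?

Round 1: Blum vs Diaz — 7–12, Diaz advances.
Round 2: Diaz vs Ruiz — 8–11, Ruiz advances.
Round 3: Ruiz vs Park — 2–17, Park advances.
Park survives the agenda.

Park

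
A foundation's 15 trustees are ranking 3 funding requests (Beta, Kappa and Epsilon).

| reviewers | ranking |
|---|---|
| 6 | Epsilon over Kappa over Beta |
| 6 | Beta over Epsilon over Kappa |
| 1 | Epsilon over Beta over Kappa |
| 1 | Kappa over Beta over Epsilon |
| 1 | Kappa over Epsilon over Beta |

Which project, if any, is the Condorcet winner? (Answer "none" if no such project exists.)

Epsilon

Check each pair by majority over 15 ballots:
Beta vs Kappa: 7 to 8, Kappa.
Beta vs Epsilon: 6+1 = 7 for Beta, 8 for Epsilon — Epsilon by 8–7.
Kappa vs Epsilon: Kappa is ranked higher on 1+1 = 2 ballots, Epsilon on 13. Epsilon wins 13–2.
Only Epsilon has no losses; Epsilon is the Condorcet winner.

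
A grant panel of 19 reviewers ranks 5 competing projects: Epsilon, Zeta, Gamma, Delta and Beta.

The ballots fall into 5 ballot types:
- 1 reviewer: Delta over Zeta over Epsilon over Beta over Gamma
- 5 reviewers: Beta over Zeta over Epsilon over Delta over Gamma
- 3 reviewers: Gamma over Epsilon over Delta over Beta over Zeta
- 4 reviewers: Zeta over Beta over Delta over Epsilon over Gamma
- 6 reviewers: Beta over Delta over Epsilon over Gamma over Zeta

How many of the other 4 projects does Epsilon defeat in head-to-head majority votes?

Epsilon against each rival (19 reviewers):
Epsilon vs Zeta: Epsilon preferred on 3+6 = 9 ballots; Zeta wins 10–9.
Epsilon–Gamma: Epsilon 16–3.
Epsilon vs Delta: 5+3 = 8 for Epsilon, 11 for Delta — Delta by 11–8.
Epsilon vs Beta: Beta, 15–4.
Epsilon beats Gamma; loses to Zeta, Delta, Beta — 1 pairwise win.

1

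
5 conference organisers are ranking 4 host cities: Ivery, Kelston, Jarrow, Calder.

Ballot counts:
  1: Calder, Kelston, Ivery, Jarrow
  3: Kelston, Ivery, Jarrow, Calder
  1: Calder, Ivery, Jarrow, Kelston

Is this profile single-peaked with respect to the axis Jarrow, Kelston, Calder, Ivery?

no

Axis positions: Jarrow=1, Kelston=2, Calder=3, Ivery=4.
Bloc 1 (peak Calder at position 3): ranking walks positions 3-2-4-1, expanding outward from the peak — single-peaked.
Bloc 2: ranking walks positions 2-4-1-3; Ivery is ranked above Calder even though Calder lies between Ivery and the peak Kelston on the axis — preferences dip and rise again. Not single-peaked.
Bloc 3: ranking walks positions 3-4-1-2; Jarrow is ranked above Kelston even though Kelston lies between Jarrow and the peak Calder on the axis — preferences dip and rise again. Not single-peaked.
Bloc 2 violates single-peakedness, so the profile is not single-peaked on this axis.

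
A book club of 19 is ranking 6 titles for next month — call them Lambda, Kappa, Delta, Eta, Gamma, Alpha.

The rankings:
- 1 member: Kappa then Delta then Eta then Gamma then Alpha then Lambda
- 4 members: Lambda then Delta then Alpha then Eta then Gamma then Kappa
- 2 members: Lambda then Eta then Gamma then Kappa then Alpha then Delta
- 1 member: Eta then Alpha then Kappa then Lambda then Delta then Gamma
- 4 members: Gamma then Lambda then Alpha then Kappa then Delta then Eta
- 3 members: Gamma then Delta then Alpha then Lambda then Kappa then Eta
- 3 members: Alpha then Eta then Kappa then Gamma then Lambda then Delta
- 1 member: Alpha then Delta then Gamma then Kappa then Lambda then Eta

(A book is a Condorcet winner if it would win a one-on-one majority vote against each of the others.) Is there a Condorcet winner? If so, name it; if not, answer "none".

none

Head-to-head results (19 members):
Lambda–Kappa: Lambda 13–6.
Lambda vs Delta: 14 to 5, Lambda.
Lambda vs Eta: Lambda wins 14–5.
Lambda–Gamma: Gamma 12–7.
Lambda vs Alpha: 10 to 9, Lambda.
Kappa vs Delta: Kappa, 11–8.
Kappa vs Eta: 1+4+3+1 = 9 for Kappa, 10 for Eta — Eta by 10–9.
Kappa vs Gamma: 1+1+3 = 5 for Kappa, 14 for Gamma — Gamma by 14–5.
Kappa–Alpha: Alpha 16–3.
Delta–Eta: Delta 13–6.
Delta vs Gamma: Gamma, 12–7.
Delta vs Alpha: Alpha, 11–8.
Eta vs Gamma: Eta, 11–8.
Eta vs Alpha: 1+2+1 = 4 for Eta, 15 for Alpha — Alpha by 15–4.
Gamma vs Alpha: Gamma wins 10–9.
No book is unbeaten: Lambda loses to Gamma; Kappa loses to Lambda; Delta loses to Lambda; Eta loses to Lambda; Gamma loses to Eta; Alpha loses to Lambda. In particular Lambda beats Eta beats Gamma beats Lambda is a majority cycle — no Condorcet winner exists.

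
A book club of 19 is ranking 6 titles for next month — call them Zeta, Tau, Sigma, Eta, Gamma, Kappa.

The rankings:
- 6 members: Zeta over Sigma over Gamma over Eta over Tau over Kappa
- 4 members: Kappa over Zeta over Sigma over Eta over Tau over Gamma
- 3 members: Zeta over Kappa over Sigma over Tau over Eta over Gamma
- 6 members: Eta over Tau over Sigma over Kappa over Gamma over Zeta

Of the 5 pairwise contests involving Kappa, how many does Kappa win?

Kappa against each rival (19 members):
Kappa–Zeta: Kappa 10–9.
Kappa vs Tau: Tau, 12–7.
Kappa vs Sigma: Kappa is ranked higher on 4+3 = 7 ballots, Sigma on 12. Sigma wins 12–7.
Kappa vs Eta: Eta, 12–7.
Kappa vs Gamma: Kappa wins 13–6.
Kappa beats Zeta, Gamma; loses to Tau, Sigma, Eta — 2 pairwise wins.

2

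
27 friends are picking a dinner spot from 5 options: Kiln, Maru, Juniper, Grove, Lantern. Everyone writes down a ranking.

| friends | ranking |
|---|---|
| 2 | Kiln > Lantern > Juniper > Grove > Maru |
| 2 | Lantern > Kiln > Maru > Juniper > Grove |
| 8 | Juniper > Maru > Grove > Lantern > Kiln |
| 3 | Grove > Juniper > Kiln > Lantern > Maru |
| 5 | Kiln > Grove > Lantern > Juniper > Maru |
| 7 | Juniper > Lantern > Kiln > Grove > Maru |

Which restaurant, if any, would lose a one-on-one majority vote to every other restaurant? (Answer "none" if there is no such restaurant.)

Maru

Pairwise majorities:
Kiln vs Maru: 19 to 8, Kiln.
Kiln vs Juniper: Juniper wins 18–9.
Kiln vs Grove: 16 to 11, Kiln.
Kiln vs Lantern: Kiln preferred on 2+3+5 = 10 ballots; Lantern wins 17–10.
Maru vs Juniper: 2 for Maru, 25 for Juniper — Juniper by 25–2.
Maru vs Grove: Maru preferred on 2+8 = 10 ballots; Grove wins 17–10.
Maru vs Lantern: Lantern, 19–8.
Juniper vs Grove: Juniper, 19–8.
Juniper vs Lantern: 18 to 9, Juniper.
Grove vs Lantern: Grove wins 16–11.
Maru is beaten in every head-to-head and is the Condorcet loser.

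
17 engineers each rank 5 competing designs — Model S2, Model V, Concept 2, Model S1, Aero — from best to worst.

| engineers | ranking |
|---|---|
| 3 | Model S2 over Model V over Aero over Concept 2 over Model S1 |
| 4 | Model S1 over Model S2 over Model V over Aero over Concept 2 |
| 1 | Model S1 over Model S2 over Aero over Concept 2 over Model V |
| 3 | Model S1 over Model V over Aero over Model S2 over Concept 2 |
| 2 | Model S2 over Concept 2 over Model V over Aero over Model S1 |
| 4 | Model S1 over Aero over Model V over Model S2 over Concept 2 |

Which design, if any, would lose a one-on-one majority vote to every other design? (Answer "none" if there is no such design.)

Concept 2

Head-to-head results (17 engineers):
Model S2 vs Model V: Model S2, 10–7.
Model S2 vs Concept 2: 17 to 0, Model S2.
Model S2–Model S1: Model S1 12–5.
Model S2 vs Aero: 10 to 7, Model S2.
Model V vs Concept 2: Model V wins 14–3.
Model V–Model S1: Model S1 12–5.
Model V vs Aero: Model V, 12–5.
Concept 2 vs Model S1: Model S1, 12–5.
Concept 2 vs Aero: Aero, 15–2.
Model S1 vs Aero: Model S1 wins 12–5.
Only Concept 2 has no wins; Concept 2 is the Condorcet loser.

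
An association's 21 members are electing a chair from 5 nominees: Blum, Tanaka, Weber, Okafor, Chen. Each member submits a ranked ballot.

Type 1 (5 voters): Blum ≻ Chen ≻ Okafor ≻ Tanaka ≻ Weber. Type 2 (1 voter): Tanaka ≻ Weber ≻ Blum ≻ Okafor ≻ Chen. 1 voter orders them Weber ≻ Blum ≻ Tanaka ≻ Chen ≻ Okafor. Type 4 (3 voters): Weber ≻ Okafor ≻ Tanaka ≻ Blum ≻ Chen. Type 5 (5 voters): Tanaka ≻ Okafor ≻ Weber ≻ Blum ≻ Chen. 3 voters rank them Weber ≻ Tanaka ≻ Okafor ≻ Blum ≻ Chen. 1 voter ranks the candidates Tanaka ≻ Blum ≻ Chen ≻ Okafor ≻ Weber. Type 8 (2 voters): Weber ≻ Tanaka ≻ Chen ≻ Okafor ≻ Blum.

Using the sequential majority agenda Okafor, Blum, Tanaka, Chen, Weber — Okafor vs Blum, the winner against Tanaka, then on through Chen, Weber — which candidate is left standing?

Tanaka

Round 1: Okafor vs Blum — 13–8, Okafor advances.
Round 2: Okafor vs Tanaka — 8–13, Tanaka advances.
Round 3: Tanaka vs Chen — 16–5, Tanaka advances.
Round 4: Tanaka vs Weber — 12–9, Tanaka advances.
The agenda winner is Tanaka.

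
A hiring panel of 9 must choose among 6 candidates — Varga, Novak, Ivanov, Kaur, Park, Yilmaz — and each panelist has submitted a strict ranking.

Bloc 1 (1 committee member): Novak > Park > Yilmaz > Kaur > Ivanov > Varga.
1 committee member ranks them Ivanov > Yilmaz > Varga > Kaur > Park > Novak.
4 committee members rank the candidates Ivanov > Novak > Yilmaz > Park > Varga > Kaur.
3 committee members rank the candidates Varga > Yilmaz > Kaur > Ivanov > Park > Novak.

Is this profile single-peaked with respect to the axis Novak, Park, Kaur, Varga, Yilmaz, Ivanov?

Axis positions: Novak=1, Park=2, Kaur=3, Varga=4, Yilmaz=5, Ivanov=6.
Bloc 1: ranking walks positions 1-2-5-3-6-4; Yilmaz is ranked above Kaur even though Kaur lies between Yilmaz and the peak Novak on the axis — preferences dip and rise again. Not single-peaked.
Bloc 2 (peak Ivanov at position 6): ranking walks positions 6-5-4-3-2-1, expanding outward from the peak — single-peaked.
Bloc 3: ranking walks positions 6-1-5-2-4-3; Novak is ranked above Yilmaz even though Yilmaz lies between Novak and the peak Ivanov on the axis — preferences dip and rise again. Not single-peaked.
Bloc 4 (peak Varga at position 4): ranking walks positions 4-5-3-6-2-1, expanding outward from the peak — single-peaked.
Bloc 1 violates single-peakedness, so the profile is not single-peaked on this axis.

no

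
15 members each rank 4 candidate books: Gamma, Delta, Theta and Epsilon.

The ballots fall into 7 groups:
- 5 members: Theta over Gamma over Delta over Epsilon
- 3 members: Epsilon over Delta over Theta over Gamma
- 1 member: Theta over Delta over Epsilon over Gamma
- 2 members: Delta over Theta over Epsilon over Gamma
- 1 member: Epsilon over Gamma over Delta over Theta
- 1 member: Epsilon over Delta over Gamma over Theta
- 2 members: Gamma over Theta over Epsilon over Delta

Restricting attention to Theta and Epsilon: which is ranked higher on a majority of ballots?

Ballots ranking Theta above Epsilon: 5 + 1 + 2 + 2 = 10.
Ballots ranking Epsilon above Theta: 15 − 10 = 5.
Theta wins the head-to-head 10–5.

Theta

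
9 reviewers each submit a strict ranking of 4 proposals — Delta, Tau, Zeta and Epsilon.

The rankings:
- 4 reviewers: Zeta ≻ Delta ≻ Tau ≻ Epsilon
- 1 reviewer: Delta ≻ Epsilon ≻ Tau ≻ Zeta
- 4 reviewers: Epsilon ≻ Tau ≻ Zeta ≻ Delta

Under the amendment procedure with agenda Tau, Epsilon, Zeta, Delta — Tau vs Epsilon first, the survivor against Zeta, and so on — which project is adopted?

Delta

Round 1: Tau vs Epsilon — 4–5, Epsilon advances.
Round 2: Epsilon vs Zeta — 5–4, Epsilon advances.
Round 3: Epsilon vs Delta — 4–5, Delta advances.
The agenda winner is Delta.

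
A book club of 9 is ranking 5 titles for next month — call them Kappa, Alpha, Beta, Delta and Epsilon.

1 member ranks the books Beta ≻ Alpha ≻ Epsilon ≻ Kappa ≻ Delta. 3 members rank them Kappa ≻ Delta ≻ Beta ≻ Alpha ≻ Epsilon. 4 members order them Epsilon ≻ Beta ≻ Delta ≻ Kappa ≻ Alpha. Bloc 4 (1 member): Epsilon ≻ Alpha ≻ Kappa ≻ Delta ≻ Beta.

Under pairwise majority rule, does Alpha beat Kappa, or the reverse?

Kappa

Ballots ranking Alpha above Kappa: 1 + 1 = 2.
Ballots ranking Kappa above Alpha: 9 − 2 = 7.
Kappa wins the head-to-head 7–2.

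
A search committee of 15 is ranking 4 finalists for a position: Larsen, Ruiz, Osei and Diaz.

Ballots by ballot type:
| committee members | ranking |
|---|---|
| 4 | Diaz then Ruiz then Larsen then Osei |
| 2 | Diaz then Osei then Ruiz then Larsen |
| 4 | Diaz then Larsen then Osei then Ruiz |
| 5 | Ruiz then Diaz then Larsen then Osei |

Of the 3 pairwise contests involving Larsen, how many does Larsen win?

1

Larsen against each rival (15 committee members):
Larsen vs Ruiz: Larsen is ranked higher on 4 ballots, Ruiz on 11. Ruiz wins 11–4.
Larsen–Osei: Larsen 13–2.
Larsen vs Diaz: 0 to 15, Diaz.
Larsen beats Osei; loses to Ruiz, Diaz — 1 pairwise win.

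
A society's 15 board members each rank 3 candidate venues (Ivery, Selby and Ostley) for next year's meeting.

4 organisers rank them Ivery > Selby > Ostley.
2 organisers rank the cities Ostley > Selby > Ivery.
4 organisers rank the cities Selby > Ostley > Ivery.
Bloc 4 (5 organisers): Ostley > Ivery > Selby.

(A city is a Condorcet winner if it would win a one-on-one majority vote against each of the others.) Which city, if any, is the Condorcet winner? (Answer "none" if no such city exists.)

none

Head-to-head results (15 organisers):
Ivery vs Selby: 9 to 6, Ivery.
Ivery vs Ostley: Ivery preferred on 4 ballots; Ostley wins 11–4.
Selby vs Ostley: Selby is ranked higher on 4+4 = 8 ballots, Ostley on 7. Selby wins 8–7.
Every city loses at least once (Ivery loses to Ostley; Selby loses to Ivery; Ostley loses to Selby). The majority relation contains the cycle Ivery → Selby → Ostley → Ivery, so there is no Condorcet winner.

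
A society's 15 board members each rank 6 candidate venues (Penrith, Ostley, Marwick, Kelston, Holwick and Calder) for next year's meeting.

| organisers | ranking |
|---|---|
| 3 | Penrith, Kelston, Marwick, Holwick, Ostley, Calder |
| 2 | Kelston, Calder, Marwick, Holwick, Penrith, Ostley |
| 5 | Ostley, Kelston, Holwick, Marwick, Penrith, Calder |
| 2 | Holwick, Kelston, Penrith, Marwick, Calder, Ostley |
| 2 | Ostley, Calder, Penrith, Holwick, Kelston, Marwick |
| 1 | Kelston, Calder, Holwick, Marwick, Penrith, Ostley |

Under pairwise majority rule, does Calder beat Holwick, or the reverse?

Holwick

Ballots ranking Calder above Holwick: 2 + 2 + 1 = 5.
Ballots ranking Holwick above Calder: 15 − 5 = 10.
Holwick wins the head-to-head 10–5.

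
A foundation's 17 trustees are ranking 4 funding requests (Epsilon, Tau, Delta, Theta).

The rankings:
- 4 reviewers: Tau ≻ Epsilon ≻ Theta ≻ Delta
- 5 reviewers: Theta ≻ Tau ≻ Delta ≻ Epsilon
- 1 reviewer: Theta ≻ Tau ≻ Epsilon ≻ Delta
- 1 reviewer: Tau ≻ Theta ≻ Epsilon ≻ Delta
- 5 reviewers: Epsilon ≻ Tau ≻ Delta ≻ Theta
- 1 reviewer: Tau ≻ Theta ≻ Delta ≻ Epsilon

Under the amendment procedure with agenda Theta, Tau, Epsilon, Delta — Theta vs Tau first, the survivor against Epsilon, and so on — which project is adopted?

Tau

Round 1: Theta vs Tau — 6–11, Tau advances.
Round 2: Tau vs Epsilon — 12–5, Tau advances.
Round 3: Tau vs Delta — 17–0, Tau advances.
Tau survives the agenda.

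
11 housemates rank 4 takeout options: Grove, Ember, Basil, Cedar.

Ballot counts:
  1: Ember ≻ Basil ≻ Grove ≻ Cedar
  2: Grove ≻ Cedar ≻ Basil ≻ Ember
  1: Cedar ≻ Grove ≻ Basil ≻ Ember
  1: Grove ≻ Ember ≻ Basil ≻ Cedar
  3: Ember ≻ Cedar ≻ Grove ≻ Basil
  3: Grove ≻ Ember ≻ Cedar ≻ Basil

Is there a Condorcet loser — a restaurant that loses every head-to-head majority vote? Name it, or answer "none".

Head-to-head results (11 friends):
Grove vs Ember: Grove, 7–4.
Grove vs Basil: Grove wins 10–1.
Grove vs Cedar: Grove wins 7–4.
Ember vs Basil: 8 to 3, Ember.
Ember vs Cedar: 1+1+3+3 = 8 for Ember, 3 for Cedar — Ember by 8–3.
Basil vs Cedar: Cedar wins 9–2.
Basil loses to every other restaurant — it is the Condorcet loser.

Basil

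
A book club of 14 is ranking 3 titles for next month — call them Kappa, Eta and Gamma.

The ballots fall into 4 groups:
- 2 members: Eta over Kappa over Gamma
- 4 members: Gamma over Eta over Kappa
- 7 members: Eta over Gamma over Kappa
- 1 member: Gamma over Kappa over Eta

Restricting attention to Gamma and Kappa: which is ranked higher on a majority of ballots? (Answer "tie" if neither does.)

Ballots ranking Gamma above Kappa: 4 + 7 + 1 = 12.
Ballots ranking Kappa above Gamma: 14 − 12 = 2.
Gamma wins the head-to-head 12–2.

Gamma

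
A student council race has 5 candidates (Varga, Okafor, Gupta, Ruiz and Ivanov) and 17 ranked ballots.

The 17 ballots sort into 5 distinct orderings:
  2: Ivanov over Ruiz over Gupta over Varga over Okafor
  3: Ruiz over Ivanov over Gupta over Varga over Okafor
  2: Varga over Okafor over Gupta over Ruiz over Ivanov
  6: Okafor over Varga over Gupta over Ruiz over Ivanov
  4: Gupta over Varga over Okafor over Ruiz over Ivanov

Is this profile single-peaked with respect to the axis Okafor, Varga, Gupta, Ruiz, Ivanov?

yes

Axis positions: Okafor=1, Varga=2, Gupta=3, Ruiz=4, Ivanov=5.
Ballot type 1 (peak Ivanov at position 5): ranking walks positions 5-4-3-2-1, expanding outward from the peak — single-peaked.
Ballot type 2 (peak Ruiz at position 4): ranking walks positions 4-5-3-2-1, expanding outward from the peak — single-peaked.
Ballot type 3 (peak Varga at position 2): ranking walks positions 2-1-3-4-5, expanding outward from the peak — single-peaked.
Ballot type 4 (peak Okafor at position 1): ranking walks positions 1-2-3-4-5, expanding outward from the peak — single-peaked.
Ballot type 5 (peak Gupta at position 3): ranking walks positions 3-2-1-4-5, expanding outward from the peak — single-peaked.
Every ranking is single-peaked on this axis.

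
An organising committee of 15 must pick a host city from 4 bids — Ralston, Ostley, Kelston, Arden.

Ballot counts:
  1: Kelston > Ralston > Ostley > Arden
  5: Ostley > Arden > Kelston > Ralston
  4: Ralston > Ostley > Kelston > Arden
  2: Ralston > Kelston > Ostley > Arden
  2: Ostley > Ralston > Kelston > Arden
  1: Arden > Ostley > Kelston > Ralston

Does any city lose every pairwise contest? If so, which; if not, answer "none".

Arden

Pairwise majorities:
Ralston vs Ostley: Ralston is ranked higher on 1+4+2 = 7 ballots, Ostley on 8. Ostley wins 8–7.
Ralston vs Kelston: 4+2+2 = 8 for Ralston, 7 for Kelston — Ralston by 8–7.
Ralston vs Arden: 9 to 6, Ralston.
Ostley vs Kelston: Ostley is ranked higher on 5+4+2+1 = 12 ballots, Kelston on 3. Ostley wins 12–3.
Ostley–Arden: Ostley 14–1.
Kelston vs Arden: Kelston is ranked higher on 1+4+2+2 = 9 ballots, Arden on 6. Kelston wins 9–6.
Arden is beaten in every head-to-head and is the Condorcet loser.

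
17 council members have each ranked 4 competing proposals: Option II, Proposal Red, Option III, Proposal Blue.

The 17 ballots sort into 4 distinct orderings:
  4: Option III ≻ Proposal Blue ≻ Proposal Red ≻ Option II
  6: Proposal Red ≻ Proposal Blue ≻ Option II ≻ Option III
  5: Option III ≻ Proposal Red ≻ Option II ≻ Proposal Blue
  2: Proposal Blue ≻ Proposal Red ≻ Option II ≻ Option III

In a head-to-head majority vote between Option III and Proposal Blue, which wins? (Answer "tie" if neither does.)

Ballots ranking Option III above Proposal Blue: 4 + 5 = 9.
Ballots ranking Proposal Blue above Option III: 17 − 9 = 8.
Option III wins the head-to-head 9–8.

Option III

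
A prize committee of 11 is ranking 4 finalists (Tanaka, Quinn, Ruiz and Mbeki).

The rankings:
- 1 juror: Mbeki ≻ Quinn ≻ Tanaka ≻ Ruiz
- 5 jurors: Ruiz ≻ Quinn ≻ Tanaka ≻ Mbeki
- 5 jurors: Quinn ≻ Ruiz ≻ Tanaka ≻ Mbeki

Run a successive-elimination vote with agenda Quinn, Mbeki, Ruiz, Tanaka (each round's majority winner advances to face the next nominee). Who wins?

Round 1: Quinn vs Mbeki — 10–1, Quinn advances.
Round 2: Quinn vs Ruiz — 6–5, Quinn advances.
Round 3: Quinn vs Tanaka — 11–0, Quinn advances.
The agenda winner is Quinn.

Quinn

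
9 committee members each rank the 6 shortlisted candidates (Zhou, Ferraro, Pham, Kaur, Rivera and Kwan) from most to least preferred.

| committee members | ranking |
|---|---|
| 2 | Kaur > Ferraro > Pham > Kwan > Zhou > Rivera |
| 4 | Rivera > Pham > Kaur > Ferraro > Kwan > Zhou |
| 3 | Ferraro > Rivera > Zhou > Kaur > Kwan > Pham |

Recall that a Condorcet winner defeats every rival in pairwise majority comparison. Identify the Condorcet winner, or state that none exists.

none

Head-to-head results (9 committee members):
Zhou vs Ferraro: Ferraro, 9–0.
Zhou vs Pham: Pham, 6–3.
Zhou–Kaur: Kaur 6–3.
Zhou vs Rivera: Rivera, 7–2.
Zhou–Kwan: Kwan 6–3.
Ferraro vs Pham: Ferraro, 5–4.
Ferraro vs Kaur: Kaur, 6–3.
Ferraro vs Rivera: Ferraro wins 5–4.
Ferraro–Kwan: Ferraro 9–0.
Pham vs Kaur: Kaur wins 5–4.
Pham vs Rivera: Rivera wins 7–2.
Pham vs Kwan: Pham wins 6–3.
Kaur vs Rivera: Rivera wins 7–2.
Kaur vs Kwan: Kaur wins 9–0.
Rivera–Kwan: Rivera 7–2.
Every candidate loses at least once (Zhou loses to Ferraro; Ferraro loses to Kaur; Pham loses to Ferraro; Kaur loses to Rivera; Rivera loses to Ferraro; Kwan loses to Ferraro). The majority relation contains the cycle Ferraro > Rivera > Kaur > Ferraro, so there is no Condorcet winner.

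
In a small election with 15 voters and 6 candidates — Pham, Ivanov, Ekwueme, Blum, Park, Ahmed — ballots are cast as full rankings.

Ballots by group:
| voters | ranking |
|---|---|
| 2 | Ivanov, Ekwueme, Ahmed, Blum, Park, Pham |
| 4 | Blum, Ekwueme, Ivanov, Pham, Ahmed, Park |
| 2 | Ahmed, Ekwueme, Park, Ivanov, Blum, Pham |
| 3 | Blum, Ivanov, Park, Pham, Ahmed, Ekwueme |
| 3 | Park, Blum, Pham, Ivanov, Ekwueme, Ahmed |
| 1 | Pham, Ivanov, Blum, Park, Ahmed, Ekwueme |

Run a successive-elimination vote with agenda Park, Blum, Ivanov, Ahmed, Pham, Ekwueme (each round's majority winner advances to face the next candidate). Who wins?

Round 1: Park vs Blum — 5–10, Blum advances.
Round 2: Blum vs Ivanov — 10–5, Blum advances.
Round 3: Blum vs Ahmed — 11–4, Blum advances.
Round 4: Blum vs Pham — 14–1, Blum advances.
Round 5: Blum vs Ekwueme — 11–4, Blum advances.
Blum survives the agenda.

Blum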